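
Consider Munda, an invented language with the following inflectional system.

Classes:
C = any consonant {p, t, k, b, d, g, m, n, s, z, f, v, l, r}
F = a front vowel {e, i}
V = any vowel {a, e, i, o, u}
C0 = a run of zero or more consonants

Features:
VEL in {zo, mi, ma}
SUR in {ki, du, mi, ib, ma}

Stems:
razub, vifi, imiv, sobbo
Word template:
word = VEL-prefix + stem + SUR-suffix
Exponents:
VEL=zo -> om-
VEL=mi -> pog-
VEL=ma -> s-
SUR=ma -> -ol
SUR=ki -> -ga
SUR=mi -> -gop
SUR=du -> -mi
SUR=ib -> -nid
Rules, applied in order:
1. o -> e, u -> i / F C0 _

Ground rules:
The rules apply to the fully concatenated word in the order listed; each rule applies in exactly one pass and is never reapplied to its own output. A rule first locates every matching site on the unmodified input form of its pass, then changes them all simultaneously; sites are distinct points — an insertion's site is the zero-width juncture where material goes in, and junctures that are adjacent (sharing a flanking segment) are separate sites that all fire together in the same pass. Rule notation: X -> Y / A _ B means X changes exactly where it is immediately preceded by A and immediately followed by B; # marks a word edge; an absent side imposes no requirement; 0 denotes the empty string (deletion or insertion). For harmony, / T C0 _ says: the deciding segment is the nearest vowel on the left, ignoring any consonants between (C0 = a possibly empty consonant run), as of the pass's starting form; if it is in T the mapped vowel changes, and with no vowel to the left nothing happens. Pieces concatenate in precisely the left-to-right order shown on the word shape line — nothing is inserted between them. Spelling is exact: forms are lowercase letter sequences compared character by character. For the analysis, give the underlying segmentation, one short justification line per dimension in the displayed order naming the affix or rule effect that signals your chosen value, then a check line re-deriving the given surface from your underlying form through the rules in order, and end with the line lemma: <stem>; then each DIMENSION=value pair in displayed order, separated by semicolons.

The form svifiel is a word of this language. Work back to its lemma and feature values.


underlying: s-vifi-ol
VEL=ma - signalled by the affix s-
SUR=ma - signalled by the affix -ol
check: svifiol -> svifiel
lemma: vifi; VEL=ma; SUR=ma


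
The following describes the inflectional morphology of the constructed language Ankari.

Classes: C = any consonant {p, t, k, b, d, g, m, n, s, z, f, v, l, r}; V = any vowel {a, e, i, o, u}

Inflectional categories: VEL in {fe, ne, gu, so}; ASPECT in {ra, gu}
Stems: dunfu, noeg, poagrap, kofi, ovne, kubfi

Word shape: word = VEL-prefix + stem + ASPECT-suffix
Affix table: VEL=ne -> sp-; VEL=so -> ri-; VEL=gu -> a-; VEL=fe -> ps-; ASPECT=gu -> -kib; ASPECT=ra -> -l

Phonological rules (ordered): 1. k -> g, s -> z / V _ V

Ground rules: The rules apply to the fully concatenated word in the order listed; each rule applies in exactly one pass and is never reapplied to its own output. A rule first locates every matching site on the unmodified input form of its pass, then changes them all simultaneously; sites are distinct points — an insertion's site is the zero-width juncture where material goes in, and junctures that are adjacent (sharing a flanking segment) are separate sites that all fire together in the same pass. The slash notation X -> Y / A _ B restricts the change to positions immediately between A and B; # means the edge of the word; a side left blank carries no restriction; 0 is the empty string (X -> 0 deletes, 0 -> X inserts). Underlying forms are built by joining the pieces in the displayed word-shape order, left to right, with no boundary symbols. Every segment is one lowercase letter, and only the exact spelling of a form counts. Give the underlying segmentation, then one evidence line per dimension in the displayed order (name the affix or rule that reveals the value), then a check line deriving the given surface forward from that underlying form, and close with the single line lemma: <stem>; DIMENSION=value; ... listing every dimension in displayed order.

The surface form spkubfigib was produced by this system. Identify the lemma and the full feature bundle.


underlying: sp-kubfi-kib
VEL=ne - signalled by the affix sp-
ASPECT=gu - signalled by the affix -kib
check: spkubfikib -> spkubfigib
lemma: kubfi; VEL=ne; ASPECT=gu


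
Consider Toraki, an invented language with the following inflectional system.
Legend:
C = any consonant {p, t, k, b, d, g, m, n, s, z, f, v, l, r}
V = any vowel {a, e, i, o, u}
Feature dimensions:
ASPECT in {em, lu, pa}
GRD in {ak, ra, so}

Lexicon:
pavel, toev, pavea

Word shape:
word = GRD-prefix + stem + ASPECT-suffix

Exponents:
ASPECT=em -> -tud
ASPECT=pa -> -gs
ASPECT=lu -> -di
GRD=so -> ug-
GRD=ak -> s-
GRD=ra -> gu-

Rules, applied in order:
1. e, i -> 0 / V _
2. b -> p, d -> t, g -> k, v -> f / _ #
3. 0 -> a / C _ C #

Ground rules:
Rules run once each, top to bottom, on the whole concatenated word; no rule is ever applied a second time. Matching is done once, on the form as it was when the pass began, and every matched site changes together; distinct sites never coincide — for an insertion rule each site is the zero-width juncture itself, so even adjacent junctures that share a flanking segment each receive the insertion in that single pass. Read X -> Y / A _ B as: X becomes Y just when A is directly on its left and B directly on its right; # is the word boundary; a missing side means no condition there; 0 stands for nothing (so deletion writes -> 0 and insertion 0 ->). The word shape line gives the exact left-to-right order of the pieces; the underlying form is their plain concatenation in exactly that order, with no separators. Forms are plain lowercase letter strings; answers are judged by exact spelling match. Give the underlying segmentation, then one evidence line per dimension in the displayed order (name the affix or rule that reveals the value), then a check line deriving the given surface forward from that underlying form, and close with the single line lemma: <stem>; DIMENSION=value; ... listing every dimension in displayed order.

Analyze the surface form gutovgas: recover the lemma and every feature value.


underlying: gu-toev-gs
ASPECT=pa - signalled by the affix -gs
GRD=ra - signalled by the affix gu-
check: gutoevgs -> gutovgs -> gutovgs -> gutovgas
lemma: toev; ASPECT=pa; GRD=ra


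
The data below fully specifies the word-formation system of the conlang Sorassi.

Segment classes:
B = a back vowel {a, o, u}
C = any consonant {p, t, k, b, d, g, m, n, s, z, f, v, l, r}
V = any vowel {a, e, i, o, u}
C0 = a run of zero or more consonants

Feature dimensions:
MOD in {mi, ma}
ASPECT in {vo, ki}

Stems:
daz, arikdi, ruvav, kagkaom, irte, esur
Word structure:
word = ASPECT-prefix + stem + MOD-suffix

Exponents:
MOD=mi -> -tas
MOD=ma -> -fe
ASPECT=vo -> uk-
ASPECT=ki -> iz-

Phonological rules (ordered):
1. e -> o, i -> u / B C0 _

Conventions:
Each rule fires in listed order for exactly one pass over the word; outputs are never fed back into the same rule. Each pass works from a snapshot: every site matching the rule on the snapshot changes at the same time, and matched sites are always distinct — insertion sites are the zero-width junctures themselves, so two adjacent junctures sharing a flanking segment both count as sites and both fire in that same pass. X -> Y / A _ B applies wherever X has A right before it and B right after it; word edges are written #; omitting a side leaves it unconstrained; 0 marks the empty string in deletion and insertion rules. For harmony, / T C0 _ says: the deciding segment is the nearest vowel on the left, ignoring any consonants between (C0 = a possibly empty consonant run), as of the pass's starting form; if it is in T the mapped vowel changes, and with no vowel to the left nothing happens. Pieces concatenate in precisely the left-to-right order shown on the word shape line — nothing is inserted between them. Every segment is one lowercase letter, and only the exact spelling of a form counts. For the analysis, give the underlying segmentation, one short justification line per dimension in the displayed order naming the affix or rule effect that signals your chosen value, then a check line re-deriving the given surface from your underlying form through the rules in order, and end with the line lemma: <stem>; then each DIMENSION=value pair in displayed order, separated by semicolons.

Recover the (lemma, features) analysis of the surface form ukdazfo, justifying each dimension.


underlying: uk-daz-fe
MOD=ma - signalled by the affix -fe
ASPECT=vo - signalled by the affix uk-
check: ukdazfe -> ukdazfo
lemma: daz; MOD=ma; ASPECT=vo


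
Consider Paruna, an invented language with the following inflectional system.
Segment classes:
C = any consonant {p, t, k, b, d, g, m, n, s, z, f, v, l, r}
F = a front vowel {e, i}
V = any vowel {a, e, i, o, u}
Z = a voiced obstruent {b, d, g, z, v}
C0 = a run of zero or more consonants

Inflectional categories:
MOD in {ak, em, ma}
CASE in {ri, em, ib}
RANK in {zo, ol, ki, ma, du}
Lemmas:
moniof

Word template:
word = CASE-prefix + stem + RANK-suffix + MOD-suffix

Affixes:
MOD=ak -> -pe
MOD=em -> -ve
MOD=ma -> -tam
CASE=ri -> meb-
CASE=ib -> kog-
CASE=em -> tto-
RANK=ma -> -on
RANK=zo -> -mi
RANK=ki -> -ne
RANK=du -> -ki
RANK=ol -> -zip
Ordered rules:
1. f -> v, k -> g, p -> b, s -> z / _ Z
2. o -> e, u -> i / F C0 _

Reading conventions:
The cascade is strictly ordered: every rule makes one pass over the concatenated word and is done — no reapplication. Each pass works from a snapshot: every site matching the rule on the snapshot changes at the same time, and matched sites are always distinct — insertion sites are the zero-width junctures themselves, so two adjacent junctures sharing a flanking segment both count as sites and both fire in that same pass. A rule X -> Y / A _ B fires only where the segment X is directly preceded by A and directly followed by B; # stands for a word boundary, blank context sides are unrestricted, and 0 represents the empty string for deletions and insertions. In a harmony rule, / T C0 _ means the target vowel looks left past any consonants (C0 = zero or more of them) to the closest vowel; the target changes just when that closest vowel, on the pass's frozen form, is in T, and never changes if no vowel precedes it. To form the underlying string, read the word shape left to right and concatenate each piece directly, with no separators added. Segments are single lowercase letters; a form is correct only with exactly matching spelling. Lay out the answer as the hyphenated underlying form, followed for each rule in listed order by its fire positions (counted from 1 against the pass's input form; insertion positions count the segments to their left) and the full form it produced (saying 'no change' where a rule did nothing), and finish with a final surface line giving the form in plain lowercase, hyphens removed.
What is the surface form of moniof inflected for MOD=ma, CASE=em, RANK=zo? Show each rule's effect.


underlying: tto-moniof-mi-tam
1. f -> v, k -> g, p -> b, s -> z / _ Z: no change
2. o -> e, u -> i / F C0 _: fires at position(s) 8: ttomoniefmitam
surface: ttomoniefmitam


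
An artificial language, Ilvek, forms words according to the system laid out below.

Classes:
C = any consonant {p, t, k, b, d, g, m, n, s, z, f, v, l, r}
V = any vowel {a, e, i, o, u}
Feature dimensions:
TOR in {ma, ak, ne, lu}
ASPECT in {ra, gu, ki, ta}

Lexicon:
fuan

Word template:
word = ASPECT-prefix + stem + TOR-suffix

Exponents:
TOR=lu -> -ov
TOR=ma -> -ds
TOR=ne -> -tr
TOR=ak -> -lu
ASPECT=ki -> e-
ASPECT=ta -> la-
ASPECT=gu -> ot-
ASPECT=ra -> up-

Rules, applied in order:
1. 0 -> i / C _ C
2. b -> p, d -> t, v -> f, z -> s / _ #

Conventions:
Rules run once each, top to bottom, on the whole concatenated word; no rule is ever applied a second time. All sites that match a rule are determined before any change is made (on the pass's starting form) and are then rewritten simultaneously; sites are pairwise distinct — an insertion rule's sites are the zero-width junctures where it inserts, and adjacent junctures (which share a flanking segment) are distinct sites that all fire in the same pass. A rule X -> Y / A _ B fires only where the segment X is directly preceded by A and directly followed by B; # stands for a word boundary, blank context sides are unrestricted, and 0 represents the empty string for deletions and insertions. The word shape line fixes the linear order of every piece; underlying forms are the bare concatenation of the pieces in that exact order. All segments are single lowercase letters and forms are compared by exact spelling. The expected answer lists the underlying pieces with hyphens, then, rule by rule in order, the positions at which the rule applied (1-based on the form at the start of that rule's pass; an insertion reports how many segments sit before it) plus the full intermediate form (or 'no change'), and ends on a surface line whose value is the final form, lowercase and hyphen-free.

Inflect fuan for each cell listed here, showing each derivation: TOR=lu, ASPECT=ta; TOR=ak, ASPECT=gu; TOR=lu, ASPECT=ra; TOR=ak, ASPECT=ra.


cell TOR=lu, ASPECT=ta:
underlying: la-fuan-ov
1. 0 -> i / C _ C: no change
2. b -> p, d -> t, v -> f, z -> s / _ #: fires at position(s) 8: lafuanof
surface: lafuanof

cell TOR=ak, ASPECT=gu:
underlying: ot-fuan-lu
1. 0 -> i / C _ C: inserts after position(s) 2, 6: otifuanilu
2. b -> p, d -> t, v -> f, z -> s / _ #: no change
surface: otifuanilu

cell TOR=lu, ASPECT=ra:
underlying: up-fuan-ov
1. 0 -> i / C _ C: inserts after position(s) 2: upifuanov
2. b -> p, d -> t, v -> f, z -> s / _ #: fires at position(s) 9: upifuanof
surface: upifuanof

cell TOR=ak, ASPECT=ra:
underlying: up-fuan-lu
1. 0 -> i / C _ C: inserts after position(s) 2, 6: upifuanilu
2. b -> p, d -> t, v -> f, z -> s / _ #: no change
surface: upifuanilu


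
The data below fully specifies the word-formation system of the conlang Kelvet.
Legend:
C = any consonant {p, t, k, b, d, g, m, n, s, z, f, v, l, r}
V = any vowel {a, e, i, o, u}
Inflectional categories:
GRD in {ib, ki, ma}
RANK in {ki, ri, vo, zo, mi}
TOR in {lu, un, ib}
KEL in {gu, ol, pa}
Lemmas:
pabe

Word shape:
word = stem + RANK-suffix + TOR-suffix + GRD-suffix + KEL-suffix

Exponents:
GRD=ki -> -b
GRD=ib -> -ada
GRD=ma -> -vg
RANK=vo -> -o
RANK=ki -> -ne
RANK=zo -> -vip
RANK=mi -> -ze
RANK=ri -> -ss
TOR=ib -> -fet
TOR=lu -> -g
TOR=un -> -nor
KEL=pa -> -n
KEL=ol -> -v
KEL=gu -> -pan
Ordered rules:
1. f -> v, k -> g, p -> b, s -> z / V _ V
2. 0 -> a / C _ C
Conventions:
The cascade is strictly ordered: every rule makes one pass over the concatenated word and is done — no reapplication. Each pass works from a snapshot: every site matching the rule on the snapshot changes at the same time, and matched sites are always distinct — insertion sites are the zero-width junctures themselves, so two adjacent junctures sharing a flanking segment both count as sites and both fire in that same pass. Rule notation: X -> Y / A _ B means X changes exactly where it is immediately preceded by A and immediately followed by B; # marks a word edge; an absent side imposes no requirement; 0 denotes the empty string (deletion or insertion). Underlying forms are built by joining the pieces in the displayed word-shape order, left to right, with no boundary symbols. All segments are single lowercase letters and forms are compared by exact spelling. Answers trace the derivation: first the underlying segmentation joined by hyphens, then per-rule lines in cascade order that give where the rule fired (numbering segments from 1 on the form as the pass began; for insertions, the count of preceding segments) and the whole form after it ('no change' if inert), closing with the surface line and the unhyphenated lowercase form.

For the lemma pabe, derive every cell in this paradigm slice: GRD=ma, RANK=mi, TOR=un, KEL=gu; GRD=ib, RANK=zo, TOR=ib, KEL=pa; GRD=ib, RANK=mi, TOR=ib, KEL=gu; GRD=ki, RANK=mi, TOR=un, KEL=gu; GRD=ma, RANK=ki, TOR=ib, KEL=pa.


cell GRD=ma, RANK=mi, TOR=un, KEL=gu:
underlying: pabe-ze-nor-vg-pan
1. f -> v, k -> g, p -> b, s -> z / V _ V: no change
2. 0 -> a / C _ C: inserts after position(s) 9, 10, 11: pabezenoravagapan
surface: pabezenoravagapan

cell GRD=ib, RANK=zo, TOR=ib, KEL=pa:
underlying: pabe-vip-fet-ada-n
1. f -> v, k -> g, p -> b, s -> z / V _ V: no change
2. 0 -> a / C _ C: inserts after position(s) 7: pabevipafetadan
surface: pabevipafetadan

cell GRD=ib, RANK=mi, TOR=ib, KEL=gu:
underlying: pabe-ze-fet-ada-pan
1. f -> v, k -> g, p -> b, s -> z / V _ V: fires at position(s) 7, 13: pabezevetadaban
2. 0 -> a / C _ C: no change
surface: pabezevetadaban

cell GRD=ki, RANK=mi, TOR=un, KEL=gu:
underlying: pabe-ze-nor-b-pan
1. f -> v, k -> g, p -> b, s -> z / V _ V: no change
2. 0 -> a / C _ C: inserts after position(s) 9, 10: pabezenorabapan
surface: pabezenorabapan

cell GRD=ma, RANK=ki, TOR=ib, KEL=pa:
underlying: pabe-ne-fet-vg-n
1. f -> v, k -> g, p -> b, s -> z / V _ V: fires at position(s) 7: pabenevetvgn
2. 0 -> a / C _ C: inserts after position(s) 9, 10, 11: pabenevetavagan
surface: pabenevetavagan


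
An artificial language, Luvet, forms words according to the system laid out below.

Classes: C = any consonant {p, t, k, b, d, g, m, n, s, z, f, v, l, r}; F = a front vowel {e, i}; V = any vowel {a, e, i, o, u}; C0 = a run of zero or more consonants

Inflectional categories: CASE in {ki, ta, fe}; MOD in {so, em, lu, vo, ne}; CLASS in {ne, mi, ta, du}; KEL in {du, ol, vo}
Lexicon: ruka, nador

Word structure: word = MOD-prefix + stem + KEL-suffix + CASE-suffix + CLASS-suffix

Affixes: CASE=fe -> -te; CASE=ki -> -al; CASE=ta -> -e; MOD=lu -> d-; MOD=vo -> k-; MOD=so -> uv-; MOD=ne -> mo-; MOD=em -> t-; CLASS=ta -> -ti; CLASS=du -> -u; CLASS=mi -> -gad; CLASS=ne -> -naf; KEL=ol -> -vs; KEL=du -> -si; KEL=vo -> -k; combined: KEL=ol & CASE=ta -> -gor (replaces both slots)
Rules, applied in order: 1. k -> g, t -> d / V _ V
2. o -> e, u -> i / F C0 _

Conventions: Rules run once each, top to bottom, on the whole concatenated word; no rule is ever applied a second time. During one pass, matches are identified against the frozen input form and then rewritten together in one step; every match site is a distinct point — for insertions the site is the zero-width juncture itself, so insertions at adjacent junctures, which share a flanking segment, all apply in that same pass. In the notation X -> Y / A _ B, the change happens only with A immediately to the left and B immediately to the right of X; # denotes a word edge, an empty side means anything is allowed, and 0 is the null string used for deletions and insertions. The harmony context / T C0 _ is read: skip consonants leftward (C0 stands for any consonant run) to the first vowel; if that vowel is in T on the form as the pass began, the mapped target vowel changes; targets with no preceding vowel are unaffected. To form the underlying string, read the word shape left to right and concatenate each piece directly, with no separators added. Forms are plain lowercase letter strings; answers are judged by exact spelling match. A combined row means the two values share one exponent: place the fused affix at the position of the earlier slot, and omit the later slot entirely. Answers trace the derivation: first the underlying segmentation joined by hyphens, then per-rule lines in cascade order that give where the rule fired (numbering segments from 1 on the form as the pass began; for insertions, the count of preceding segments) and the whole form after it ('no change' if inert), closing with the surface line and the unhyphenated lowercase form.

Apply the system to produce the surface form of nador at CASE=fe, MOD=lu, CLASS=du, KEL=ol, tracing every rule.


underlying: d-nador-vs-te-u
1. k -> g, t -> d / V _ V: no change
2. o -> e, u -> i / F C0 _: fires at position(s) 11: dnadorvstei
surface: dnadorvstei


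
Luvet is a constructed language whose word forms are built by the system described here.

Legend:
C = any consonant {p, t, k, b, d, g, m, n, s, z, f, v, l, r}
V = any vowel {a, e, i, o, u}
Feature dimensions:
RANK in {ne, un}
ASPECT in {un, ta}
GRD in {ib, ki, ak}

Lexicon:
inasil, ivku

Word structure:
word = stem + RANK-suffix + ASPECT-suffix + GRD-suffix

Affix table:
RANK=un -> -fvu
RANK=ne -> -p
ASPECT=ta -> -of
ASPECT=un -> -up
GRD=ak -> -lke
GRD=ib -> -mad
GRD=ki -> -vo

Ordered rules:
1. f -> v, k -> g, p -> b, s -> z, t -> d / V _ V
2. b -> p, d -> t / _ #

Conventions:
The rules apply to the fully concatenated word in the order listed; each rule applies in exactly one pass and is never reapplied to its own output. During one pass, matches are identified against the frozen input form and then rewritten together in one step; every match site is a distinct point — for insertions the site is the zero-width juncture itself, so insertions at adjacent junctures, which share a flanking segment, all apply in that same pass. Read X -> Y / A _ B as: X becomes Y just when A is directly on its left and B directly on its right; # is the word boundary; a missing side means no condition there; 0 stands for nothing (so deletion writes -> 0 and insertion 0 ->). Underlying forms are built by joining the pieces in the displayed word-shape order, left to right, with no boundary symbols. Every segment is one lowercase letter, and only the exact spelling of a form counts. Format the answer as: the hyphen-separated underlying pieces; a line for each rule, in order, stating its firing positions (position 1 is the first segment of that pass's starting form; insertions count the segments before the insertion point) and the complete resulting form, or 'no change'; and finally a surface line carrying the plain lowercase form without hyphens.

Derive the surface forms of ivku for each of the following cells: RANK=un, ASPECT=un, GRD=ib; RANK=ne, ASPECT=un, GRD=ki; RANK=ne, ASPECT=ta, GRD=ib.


cell RANK=un, ASPECT=un, GRD=ib:
underlying: ivku-fvu-up-mad
1. f -> v, k -> g, p -> b, s -> z, t -> d / V _ V: no change
2. b -> p, d -> t / _ #: fires at position(s) 12: ivkufvuupmat
surface: ivkufvuupmat

cell RANK=ne, ASPECT=un, GRD=ki:
underlying: ivku-p-up-vo
1. f -> v, k -> g, p -> b, s -> z, t -> d / V _ V: fires at position(s) 5: ivkubupvo
2. b -> p, d -> t / _ #: no change
surface: ivkubupvo

cell RANK=ne, ASPECT=ta, GRD=ib:
underlying: ivku-p-of-mad
1. f -> v, k -> g, p -> b, s -> z, t -> d / V _ V: fires at position(s) 5: ivkubofmad
2. b -> p, d -> t / _ #: fires at position(s) 10: ivkubofmat
surface: ivkubofmat


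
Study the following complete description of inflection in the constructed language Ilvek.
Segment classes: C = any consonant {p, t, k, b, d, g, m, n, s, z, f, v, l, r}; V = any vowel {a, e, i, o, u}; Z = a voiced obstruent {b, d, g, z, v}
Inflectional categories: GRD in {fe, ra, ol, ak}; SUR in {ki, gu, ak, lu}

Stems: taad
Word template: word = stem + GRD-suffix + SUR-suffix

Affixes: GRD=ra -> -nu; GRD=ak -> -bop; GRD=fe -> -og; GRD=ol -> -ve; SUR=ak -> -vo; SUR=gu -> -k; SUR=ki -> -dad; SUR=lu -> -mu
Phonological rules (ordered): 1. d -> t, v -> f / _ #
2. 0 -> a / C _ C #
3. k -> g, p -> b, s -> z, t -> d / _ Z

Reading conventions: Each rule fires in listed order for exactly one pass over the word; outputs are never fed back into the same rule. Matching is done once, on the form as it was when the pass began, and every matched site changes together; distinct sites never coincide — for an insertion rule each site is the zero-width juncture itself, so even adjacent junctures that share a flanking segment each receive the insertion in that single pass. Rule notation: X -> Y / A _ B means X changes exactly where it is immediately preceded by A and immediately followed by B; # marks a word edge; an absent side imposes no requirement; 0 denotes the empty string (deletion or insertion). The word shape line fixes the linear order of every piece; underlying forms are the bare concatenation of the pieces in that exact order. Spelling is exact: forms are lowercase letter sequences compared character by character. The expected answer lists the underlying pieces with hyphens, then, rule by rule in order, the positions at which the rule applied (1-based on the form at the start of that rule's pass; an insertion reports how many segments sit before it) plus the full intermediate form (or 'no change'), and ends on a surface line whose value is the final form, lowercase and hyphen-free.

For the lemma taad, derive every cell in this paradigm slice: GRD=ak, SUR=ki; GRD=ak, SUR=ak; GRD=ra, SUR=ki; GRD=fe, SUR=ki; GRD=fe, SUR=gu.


cell GRD=ak, SUR=ki:
underlying: taad-bop-dad
1. d -> t, v -> f / _ #: fires at position(s) 10: taadbopdat
2. 0 -> a / C _ C #: no change
3. k -> g, p -> b, s -> z, t -> d / _ Z: fires at position(s) 7: taadbobdat
surface: taadbobdat

cell GRD=ak, SUR=ak:
underlying: taad-bop-vo
1. d -> t, v -> f / _ #: no change
2. 0 -> a / C _ C #: no change
3. k -> g, p -> b, s -> z, t -> d / _ Z: fires at position(s) 7: taadbobvo
surface: taadbobvo

cell GRD=ra, SUR=ki:
underlying: taad-nu-dad
1. d -> t, v -> f / _ #: fires at position(s) 9: taadnudat
2. 0 -> a / C _ C #: no change
3. k -> g, p -> b, s -> z, t -> d / _ Z: no change
surface: taadnudat

cell GRD=fe, SUR=ki:
underlying: taad-og-dad
1. d -> t, v -> f / _ #: fires at position(s) 9: taadogdat
2. 0 -> a / C _ C #: no change
3. k -> g, p -> b, s -> z, t -> d / _ Z: no change
surface: taadogdat

cell GRD=fe, SUR=gu:
underlying: taad-og-k
1. d -> t, v -> f / _ #: no change
2. 0 -> a / C _ C #: inserts after position(s) 6: taadogak
3. k -> g, p -> b, s -> z, t -> d / _ Z: no change
surface: taadogak


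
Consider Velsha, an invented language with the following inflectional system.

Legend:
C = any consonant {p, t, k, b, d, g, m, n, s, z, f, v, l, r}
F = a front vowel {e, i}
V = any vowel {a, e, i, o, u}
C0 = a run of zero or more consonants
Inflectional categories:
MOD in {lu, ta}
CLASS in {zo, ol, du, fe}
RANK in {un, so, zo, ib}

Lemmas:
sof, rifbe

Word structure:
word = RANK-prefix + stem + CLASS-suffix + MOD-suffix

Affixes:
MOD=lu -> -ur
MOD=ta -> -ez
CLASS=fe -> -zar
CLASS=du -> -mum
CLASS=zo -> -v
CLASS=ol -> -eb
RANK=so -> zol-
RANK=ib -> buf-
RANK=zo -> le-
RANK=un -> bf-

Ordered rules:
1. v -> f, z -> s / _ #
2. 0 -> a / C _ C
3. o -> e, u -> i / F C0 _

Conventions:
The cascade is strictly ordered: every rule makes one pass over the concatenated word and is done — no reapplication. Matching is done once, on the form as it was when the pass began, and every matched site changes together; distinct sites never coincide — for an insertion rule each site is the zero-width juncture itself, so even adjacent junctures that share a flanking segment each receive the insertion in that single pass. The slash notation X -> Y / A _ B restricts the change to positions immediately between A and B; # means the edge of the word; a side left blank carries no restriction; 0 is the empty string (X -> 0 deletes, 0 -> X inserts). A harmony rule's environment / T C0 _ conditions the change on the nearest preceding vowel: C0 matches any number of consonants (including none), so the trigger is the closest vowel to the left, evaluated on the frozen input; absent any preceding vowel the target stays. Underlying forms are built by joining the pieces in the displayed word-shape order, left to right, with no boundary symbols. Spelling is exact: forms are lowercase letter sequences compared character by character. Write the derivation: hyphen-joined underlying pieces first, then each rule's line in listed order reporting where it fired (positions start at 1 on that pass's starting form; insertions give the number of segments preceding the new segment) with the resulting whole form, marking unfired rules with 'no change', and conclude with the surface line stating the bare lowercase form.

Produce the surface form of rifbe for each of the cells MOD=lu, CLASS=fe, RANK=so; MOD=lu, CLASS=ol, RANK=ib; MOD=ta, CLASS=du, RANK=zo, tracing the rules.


cell MOD=lu, CLASS=fe, RANK=so:
underlying: zol-rifbe-zar-ur
1. v -> f, z -> s / _ #: no change
2. 0 -> a / C _ C: inserts after position(s) 3, 6: zolarifabezarur
3. o -> e, u -> i / F C0 _: no change
surface: zolarifabezarur

cell MOD=lu, CLASS=ol, RANK=ib:
underlying: buf-rifbe-eb-ur
1. v -> f, z -> s / _ #: no change
2. 0 -> a / C _ C: inserts after position(s) 3, 6: bufarifabeebur
3. o -> e, u -> i / F C0 _: fires at position(s) 13: bufarifabeebir
surface: bufarifabeebir

cell MOD=ta, CLASS=du, RANK=zo:
underlying: le-rifbe-mum-ez
1. v -> f, z -> s / _ #: fires at position(s) 12: lerifbemumes
2. 0 -> a / C _ C: inserts after position(s) 5: lerifabemumes
3. o -> e, u -> i / F C0 _: fires at position(s) 10: lerifabemimes
surface: lerifabemimes


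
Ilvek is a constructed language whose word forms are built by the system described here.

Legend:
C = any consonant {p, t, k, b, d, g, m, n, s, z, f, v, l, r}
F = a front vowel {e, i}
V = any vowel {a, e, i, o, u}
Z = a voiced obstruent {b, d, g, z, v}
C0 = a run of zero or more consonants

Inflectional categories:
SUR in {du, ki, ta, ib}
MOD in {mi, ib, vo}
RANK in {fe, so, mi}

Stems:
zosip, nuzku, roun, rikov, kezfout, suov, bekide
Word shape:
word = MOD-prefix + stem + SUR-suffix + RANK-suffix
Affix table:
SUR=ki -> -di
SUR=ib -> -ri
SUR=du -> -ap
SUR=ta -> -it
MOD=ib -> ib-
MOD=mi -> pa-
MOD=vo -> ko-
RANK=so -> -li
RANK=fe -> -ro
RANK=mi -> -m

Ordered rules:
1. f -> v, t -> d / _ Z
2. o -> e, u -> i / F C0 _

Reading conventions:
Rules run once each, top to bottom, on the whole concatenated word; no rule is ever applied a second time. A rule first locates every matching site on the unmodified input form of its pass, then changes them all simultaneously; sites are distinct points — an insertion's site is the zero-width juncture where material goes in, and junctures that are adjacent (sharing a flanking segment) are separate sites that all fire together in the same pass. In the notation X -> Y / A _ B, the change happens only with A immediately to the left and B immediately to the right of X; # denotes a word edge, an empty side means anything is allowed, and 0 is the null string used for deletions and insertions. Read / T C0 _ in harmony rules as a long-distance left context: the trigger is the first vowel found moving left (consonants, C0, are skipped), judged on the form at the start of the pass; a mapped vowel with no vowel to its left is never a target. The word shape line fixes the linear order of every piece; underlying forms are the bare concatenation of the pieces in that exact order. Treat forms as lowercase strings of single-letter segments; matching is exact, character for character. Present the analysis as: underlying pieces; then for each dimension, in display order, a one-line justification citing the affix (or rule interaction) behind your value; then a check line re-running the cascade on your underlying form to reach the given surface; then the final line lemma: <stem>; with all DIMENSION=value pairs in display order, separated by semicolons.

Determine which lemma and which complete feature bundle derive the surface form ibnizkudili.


underlying: ib-nuzku-di-li
SUR=ki - signalled by the affix -di
MOD=ib - signalled by the affix ib-
RANK=so - signalled by the affix -li
check: ibnuzkudili -> ibnuzkudili -> ibnizkudili
lemma: nuzku; SUR=ki; MOD=ib; RANK=so


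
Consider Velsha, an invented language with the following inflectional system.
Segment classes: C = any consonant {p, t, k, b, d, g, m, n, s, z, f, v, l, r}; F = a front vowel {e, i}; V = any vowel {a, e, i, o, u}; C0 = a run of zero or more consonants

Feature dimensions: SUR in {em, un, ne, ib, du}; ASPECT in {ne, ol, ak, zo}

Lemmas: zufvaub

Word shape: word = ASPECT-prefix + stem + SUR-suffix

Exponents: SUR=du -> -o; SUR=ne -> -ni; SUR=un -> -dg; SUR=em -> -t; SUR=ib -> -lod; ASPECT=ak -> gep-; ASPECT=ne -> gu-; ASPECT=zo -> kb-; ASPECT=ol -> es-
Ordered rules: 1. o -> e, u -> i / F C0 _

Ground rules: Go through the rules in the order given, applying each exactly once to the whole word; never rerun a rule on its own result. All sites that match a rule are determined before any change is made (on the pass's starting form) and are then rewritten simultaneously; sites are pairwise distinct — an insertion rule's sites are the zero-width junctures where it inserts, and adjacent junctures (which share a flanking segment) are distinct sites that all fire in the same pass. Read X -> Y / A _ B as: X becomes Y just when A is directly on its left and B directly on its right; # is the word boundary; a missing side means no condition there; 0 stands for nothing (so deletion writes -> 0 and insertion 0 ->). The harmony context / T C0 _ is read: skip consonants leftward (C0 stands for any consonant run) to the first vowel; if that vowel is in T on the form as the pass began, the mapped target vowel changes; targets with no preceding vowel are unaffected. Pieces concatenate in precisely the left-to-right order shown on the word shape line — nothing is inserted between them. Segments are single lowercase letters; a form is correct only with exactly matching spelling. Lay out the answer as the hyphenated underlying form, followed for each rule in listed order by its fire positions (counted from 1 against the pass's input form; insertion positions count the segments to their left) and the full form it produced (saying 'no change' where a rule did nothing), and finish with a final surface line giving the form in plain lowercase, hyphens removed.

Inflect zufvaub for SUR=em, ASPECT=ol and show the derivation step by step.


underlying: es-zufvaub-t
1. o -> e, u -> i / F C0 _: fires at position(s) 4: eszifvaubt
surface: eszifvaubt


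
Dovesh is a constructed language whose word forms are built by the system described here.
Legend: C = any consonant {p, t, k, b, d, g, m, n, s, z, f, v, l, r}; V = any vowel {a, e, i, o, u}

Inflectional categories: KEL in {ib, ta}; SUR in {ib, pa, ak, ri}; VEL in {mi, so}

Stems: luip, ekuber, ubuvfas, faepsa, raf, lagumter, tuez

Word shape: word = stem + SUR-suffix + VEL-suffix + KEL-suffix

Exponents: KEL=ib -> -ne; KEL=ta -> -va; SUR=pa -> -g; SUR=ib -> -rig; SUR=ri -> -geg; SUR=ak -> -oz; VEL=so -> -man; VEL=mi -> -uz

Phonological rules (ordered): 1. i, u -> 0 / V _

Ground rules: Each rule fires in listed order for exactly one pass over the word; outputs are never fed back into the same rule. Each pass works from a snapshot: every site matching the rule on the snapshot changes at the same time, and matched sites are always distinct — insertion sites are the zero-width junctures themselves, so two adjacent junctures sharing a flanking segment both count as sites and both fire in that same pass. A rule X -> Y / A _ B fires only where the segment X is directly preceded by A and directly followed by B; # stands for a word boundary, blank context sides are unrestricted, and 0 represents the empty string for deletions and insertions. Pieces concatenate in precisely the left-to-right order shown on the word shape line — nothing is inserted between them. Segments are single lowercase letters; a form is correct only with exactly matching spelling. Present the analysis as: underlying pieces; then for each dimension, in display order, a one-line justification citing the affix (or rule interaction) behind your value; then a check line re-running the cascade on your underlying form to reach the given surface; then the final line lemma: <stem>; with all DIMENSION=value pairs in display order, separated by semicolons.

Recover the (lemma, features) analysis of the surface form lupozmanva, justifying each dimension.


underlying: luip-oz-man-va
KEL=ta - signalled by the affix -va
SUR=ak - signalled by the affix -oz
VEL=so - signalled by the affix -man
check: luipozmanva -> lupozmanva
lemma: luip; KEL=ta; SUR=ak; VEL=so


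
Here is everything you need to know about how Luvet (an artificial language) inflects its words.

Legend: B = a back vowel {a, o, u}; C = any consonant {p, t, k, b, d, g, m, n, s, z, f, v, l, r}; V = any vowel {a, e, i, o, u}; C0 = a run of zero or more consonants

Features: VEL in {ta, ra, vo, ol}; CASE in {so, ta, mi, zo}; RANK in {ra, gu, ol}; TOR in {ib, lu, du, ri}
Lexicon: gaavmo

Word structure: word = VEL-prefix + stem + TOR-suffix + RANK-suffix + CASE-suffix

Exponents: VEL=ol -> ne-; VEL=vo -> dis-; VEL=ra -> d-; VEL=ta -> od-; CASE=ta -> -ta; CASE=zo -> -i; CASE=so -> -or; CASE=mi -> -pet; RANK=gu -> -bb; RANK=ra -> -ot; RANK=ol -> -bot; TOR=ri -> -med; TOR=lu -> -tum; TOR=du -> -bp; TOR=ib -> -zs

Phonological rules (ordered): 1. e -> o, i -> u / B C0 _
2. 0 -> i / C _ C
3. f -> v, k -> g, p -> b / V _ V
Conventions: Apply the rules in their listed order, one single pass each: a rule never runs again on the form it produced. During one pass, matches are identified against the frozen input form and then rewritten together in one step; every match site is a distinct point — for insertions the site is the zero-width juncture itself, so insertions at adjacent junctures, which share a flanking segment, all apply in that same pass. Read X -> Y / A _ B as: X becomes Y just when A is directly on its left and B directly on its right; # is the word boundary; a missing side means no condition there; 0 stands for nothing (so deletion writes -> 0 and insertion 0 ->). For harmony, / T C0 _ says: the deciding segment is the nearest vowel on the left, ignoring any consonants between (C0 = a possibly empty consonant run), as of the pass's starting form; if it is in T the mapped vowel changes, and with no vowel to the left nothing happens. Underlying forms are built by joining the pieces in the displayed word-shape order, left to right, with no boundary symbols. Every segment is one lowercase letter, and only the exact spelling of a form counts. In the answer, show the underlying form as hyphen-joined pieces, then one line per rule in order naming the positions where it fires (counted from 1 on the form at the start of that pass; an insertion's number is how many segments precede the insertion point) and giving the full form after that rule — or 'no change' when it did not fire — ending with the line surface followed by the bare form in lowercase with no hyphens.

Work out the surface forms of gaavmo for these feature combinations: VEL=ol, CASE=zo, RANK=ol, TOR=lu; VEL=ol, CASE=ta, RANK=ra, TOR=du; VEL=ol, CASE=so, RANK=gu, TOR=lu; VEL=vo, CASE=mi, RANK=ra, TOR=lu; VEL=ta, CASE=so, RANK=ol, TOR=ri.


cell VEL=ol, CASE=zo, RANK=ol, TOR=lu:
underlying: ne-gaavmo-tum-bot-i
1. e -> o, i -> u / B C0 _: fires at position(s) 15: negaavmotumbotu
2. 0 -> i / C _ C: inserts after position(s) 6, 11: negaavimotumibotu
3. f -> v, k -> g, p -> b / V _ V: no change
surface: negaavimotumibotu

cell VEL=ol, CASE=ta, RANK=ra, TOR=du:
underlying: ne-gaavmo-bp-ot-ta
1. e -> o, i -> u / B C0 _: no change
2. 0 -> i / C _ C: inserts after position(s) 6, 9, 12: negaavimobipotita
3. f -> v, k -> g, p -> b / V _ V: fires at position(s) 12: negaavimobibotita
surface: negaavimobibotita

cell VEL=ol, CASE=so, RANK=gu, TOR=lu:
underlying: ne-gaavmo-tum-bb-or
1. e -> o, i -> u / B C0 _: no change
2. 0 -> i / C _ C: inserts after position(s) 6, 11, 12: negaavimotumibibor
3. f -> v, k -> g, p -> b / V _ V: no change
surface: negaavimotumibibor

cell VEL=vo, CASE=mi, RANK=ra, TOR=lu:
underlying: dis-gaavmo-tum-ot-pet
1. e -> o, i -> u / B C0 _: fires at position(s) 16: disgaavmotumotpot
2. 0 -> i / C _ C: inserts after position(s) 3, 7, 14: disigaavimotumotipot
3. f -> v, k -> g, p -> b / V _ V: fires at position(s) 18: disigaavimotumotibot
surface: disigaavimotumotibot

cell VEL=ta, CASE=so, RANK=ol, TOR=ri:
underlying: od-gaavmo-med-bot-or
1. e -> o, i -> u / B C0 _: fires at position(s) 10: odgaavmomodbotor
2. 0 -> i / C _ C: inserts after position(s) 2, 6, 11: odigaavimomodibotor
3. f -> v, k -> g, p -> b / V _ V: no change
surface: odigaavimomodibotor


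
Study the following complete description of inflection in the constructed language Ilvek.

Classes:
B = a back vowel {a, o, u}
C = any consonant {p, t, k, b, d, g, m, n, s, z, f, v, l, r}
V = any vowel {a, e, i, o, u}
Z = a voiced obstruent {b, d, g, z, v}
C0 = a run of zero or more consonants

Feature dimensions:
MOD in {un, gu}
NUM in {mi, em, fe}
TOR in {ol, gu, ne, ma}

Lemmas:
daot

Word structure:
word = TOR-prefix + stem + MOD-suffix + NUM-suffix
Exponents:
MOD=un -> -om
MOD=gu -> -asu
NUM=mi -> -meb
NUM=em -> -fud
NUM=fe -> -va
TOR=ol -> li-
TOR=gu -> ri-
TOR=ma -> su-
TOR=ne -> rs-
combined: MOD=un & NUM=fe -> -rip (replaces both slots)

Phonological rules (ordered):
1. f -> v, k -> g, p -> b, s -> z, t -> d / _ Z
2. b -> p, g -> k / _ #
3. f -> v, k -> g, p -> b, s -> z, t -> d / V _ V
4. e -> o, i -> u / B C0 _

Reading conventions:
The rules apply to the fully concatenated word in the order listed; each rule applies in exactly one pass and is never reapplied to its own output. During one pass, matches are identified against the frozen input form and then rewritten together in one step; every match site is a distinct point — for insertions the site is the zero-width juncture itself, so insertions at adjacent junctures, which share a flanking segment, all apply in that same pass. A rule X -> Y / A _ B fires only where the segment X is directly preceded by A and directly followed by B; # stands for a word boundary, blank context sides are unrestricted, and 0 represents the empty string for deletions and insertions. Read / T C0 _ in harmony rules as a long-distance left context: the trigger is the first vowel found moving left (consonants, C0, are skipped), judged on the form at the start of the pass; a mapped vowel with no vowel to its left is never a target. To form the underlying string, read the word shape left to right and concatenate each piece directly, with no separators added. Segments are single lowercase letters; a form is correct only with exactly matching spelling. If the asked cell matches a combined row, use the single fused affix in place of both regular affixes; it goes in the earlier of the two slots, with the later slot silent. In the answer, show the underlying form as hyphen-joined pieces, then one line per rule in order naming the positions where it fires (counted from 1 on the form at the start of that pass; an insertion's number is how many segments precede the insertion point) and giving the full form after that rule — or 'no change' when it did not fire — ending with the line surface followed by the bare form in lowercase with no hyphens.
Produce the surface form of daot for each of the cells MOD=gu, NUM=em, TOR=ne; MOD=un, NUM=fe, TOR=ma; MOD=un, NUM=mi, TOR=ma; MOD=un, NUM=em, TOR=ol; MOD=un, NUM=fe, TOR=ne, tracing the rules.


cell MOD=gu, NUM=em, TOR=ne:
underlying: rs-daot-asu-fud
1. f -> v, k -> g, p -> b, s -> z, t -> d / _ Z: fires at position(s) 2: rzdaotasufud
2. b -> p, g -> k / _ #: no change
3. f -> v, k -> g, p -> b, s -> z, t -> d / V _ V: fires at position(s) 6, 8, 10: rzdaodazuvud
4. e -> o, i -> u / B C0 _: no change
surface: rzdaodazuvud

cell MOD=un, NUM=fe, TOR=ma:
underlying: su-daot-rip
1. f -> v, k -> g, p -> b, s -> z, t -> d / _ Z: no change
2. b -> p, g -> k / _ #: no change
3. f -> v, k -> g, p -> b, s -> z, t -> d / V _ V: no change
4. e -> o, i -> u / B C0 _: fires at position(s) 8: sudaotrup
surface: sudaotrup

cell MOD=un, NUM=mi, TOR=ma:
underlying: su-daot-om-meb
1. f -> v, k -> g, p -> b, s -> z, t -> d / _ Z: no change
2. b -> p, g -> k / _ #: fires at position(s) 11: sudaotommep
3. f -> v, k -> g, p -> b, s -> z, t -> d / V _ V: fires at position(s) 6: sudaodommep
4. e -> o, i -> u / B C0 _: fires at position(s) 10: sudaodommop
surface: sudaodommop

cell MOD=un, NUM=em, TOR=ol:
underlying: li-daot-om-fud
1. f -> v, k -> g, p -> b, s -> z, t -> d / _ Z: no change
2. b -> p, g -> k / _ #: no change
3. f -> v, k -> g, p -> b, s -> z, t -> d / V _ V: fires at position(s) 6: lidaodomfud
4. e -> o, i -> u / B C0 _: no change
surface: lidaodomfud

cell MOD=un, NUM=fe, TOR=ne:
underlying: rs-daot-rip
1. f -> v, k -> g, p -> b, s -> z, t -> d / _ Z: fires at position(s) 2: rzdaotrip
2. b -> p, g -> k / _ #: no change
3. f -> v, k -> g, p -> b, s -> z, t -> d / V _ V: no change
4. e -> o, i -> u / B C0 _: fires at position(s) 8: rzdaotrup
surface: rzdaotrup
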